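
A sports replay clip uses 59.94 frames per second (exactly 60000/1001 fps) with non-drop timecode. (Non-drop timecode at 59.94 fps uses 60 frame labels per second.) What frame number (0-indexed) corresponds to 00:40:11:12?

Total seconds to the label: (0 × 3600 + 40 × 60 + 11) = 2411.
Frame index = 2411 × 60 + 12 = 144672.

frame 144672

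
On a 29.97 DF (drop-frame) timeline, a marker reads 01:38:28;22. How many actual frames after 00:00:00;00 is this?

As if non-drop at 30 labels/s: (1 × 3600 + 38 × 60 + 28) × 30 + 22 = 177262.
Minute boundaries passed: 98; those not divisible by 10: 98 − 9 = 89; dropped labels = 2 × 89 = 178.
Actual frame index = 177262 − 178 = 177084.

177084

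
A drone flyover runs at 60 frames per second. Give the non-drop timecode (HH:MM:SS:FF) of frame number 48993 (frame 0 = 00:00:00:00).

48993 ÷ 60 = 816 full seconds, remainder 33 frames.
816 s = 0 h 13 min 36 s.
Timecode: 00:13:36:33.

00:13:36:33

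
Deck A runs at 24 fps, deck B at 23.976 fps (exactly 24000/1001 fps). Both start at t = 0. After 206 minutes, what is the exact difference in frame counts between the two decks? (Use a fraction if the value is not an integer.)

206 min = 12360 s.
A emits 24 × 12360 = 296640 frames; B emits 24000/1001 × 12360 = 296640000/1001.
Difference = 296640/1001 frames (≈ 296.3437); B is behind A.

296640/1001 frames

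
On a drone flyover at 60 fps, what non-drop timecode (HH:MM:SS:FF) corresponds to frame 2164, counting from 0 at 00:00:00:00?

2164 ÷ 60 = 36 full seconds, remainder 4 frames.
36 s = 0 h 0 min 36 s.
Timecode: 00:00:36:04.

00:00:36:04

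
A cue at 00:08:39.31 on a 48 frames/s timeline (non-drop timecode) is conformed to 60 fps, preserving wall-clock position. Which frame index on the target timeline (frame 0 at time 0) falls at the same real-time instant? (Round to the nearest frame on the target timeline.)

Source frame index: (0×3600 + 8×60 + 39) × 48 + 31 = 24943.
Real time: 24943 / (48) = 24943/48 s.
Target frame: (24943/48) × (60) = 124715/4 ≈ 31178.750 → 31179.

frame 31179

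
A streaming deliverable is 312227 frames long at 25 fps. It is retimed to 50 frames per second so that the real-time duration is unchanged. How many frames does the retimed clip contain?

624454 frames

Target frames = source frames × (target rate / source rate) = 312227 × (50)/(25) = 312227 × 2 = 624454.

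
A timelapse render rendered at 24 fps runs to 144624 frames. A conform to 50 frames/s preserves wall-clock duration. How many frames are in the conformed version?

301300 frames

Frames at target rate = 144624 × (50) / (24) = 301300.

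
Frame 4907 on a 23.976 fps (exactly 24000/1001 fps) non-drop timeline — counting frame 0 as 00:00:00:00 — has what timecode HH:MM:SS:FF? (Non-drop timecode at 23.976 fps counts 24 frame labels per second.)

4907 ÷ 24 = 204 full seconds, remainder 11 frames.
204 s = 0 h 3 min 24 s.
Timecode: 00:03:24:11.

00:03:24:11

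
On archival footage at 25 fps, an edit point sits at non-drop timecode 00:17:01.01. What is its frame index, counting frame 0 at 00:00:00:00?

frame 25526

Total seconds to the label: (0 × 3600 + 17 × 60 + 1) = 1021.
Frame index = 1021 × 25 + 1 = 25526.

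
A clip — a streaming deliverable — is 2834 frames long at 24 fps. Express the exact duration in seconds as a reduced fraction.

Running time = 2834 ÷ (24) = 2834 × 1/24 = 1417/12 s.

1417/12 seconds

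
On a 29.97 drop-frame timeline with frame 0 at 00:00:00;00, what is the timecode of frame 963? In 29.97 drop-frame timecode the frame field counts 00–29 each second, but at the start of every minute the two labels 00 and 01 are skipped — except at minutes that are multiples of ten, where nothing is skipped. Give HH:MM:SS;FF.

00:00:32;03

Ten DF minutes hold 17982 frames, so frame 963 lies in block 0 (frames 0–17981) with 963 frames into that block.
The block's first minute is 1800 frames and the rest 1798 each; 963 frames reaches minute 0, so 0 × 18 + 0 × 2 = 0 labels have been skipped so far.
Adding those back, label number 963 + 0 = 963 at 30 labels/s is 32 s + 3 f = 0 h 0 min 32 s frame 3, i.e. 00:00:32;03.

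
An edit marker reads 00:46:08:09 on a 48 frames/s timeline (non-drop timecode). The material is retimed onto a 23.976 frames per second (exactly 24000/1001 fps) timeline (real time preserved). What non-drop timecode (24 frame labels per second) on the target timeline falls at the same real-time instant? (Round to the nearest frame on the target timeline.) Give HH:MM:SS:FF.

Source frame index: (0×3600 + 46×60 + 8) × 48 + 9 = 132873.
Real time: 132873 / (48) = 44291/16 s.
Target frame: (44291/16) × (24000/1001) = 5110500/77 ≈ 66370.130 → 66370.
At 24 labels/s: frame 66370 → 00:46:05:10.

00:46:05:10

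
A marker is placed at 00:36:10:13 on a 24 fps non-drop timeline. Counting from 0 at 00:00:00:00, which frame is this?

Total seconds to the label: (0 × 3600 + 36 × 60 + 10) = 2170.
Frame index = 2170 × 24 + 13 = 52093.

52093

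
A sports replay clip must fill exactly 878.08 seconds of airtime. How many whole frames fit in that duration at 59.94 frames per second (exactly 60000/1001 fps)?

52632 frames

Frames = 878.08 × 60000/1001 = 7526400/143 ≈ 52632.1678.
Complete frames: 52632.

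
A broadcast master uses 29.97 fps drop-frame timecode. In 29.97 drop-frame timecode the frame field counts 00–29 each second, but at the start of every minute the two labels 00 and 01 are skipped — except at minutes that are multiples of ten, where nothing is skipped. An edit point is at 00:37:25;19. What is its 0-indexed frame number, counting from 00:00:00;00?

Complete 10-minute blocks: 3, each 17982 frames → 53946.
Remaining 7 whole minutes in the current block: 1800 + 6 × 1798 = 12588 frames.
Within the current minute: 25 × 30 + 19 − 2 = 767 (labels ;00/;01 skipped at this minute). Total = 53946 + 12588 + 767 = 67301.

67301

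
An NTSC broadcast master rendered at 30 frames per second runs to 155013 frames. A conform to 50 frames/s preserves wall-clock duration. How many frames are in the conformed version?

258355 frames

Target frames = source frames × (target rate / source rate) = 155013 × (50)/(30) = 155013 × 5/3 = 258355.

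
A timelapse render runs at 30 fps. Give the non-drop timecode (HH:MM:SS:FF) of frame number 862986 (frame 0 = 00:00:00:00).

07:59:26:06

862986 ÷ 30 = 28766 full seconds, remainder 6 frames.
28766 s = 7 h 59 min 26 s.
Timecode: 07:59:26:06.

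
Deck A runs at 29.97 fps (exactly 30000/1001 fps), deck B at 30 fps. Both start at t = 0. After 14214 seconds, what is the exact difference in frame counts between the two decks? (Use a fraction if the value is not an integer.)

A emits 30000/1001 × 14214 = 426420000/1001 frames; B emits 30 × 14214 = 426420.
Difference = 426420/1001 frames (≈ 425.9940); B is ahead of A.

426420/1001 frames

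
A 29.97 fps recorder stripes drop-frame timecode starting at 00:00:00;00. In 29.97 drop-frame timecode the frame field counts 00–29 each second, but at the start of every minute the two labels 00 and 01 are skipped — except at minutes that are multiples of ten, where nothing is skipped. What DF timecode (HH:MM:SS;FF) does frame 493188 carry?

Each 10-minute DF block holds 10 × 60 × 30 − 9 × 2 = 17982 frames. 493188 ÷ 17982 → 27 full blocks, remainder 7674.
Within the partial block the first minute is 1800 frames and each further minute 1798, so 4 further minute boundaries passed. Total skipped labels = 18 × 27 + 2 × 4 = 494.
Non-drop label index = 493188 + 494 = 493682; at 30 labels/s that is 04:34:16:02, i.e. DF 04:34:16;02.

04:34:16;02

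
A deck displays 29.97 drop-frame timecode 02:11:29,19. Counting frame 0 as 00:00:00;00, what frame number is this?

Complete 10-minute blocks: 13, each 17982 frames → 233766.
Remaining 1 whole minute in the current block: 1800 + 0 × 1798 = 1800 frames.
Within the current minute: 29 × 30 + 19 − 2 = 887 (labels ;00/;01 skipped at this minute). Total = 233766 + 1800 + 887 = 236453.

236453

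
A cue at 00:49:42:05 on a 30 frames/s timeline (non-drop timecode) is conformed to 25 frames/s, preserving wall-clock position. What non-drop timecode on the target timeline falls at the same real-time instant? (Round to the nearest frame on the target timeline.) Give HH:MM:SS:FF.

00:49:42:04

Source frame index: (0×3600 + 49×60 + 42) × 30 + 5 = 89465.
Real time: 89465 / (30) = 17893/6 s.
Target frame: (17893/6) × (25) = 447325/6 ≈ 74554.167 → 74554.
At 25 labels/s: frame 74554 → 00:49:42:04.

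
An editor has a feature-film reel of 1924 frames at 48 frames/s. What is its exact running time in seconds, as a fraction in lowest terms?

Running time = 1924 ÷ (48) = 1924 × 1/48 = 481/12 s.

481/12 seconds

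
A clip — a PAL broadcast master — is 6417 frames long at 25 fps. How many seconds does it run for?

Running time = 6417 / (25) = 256.68 s.

256.68 seconds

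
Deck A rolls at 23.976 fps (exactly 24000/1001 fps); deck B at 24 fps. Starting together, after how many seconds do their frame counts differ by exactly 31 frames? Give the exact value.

The gap grows by |24 − 24000/1001| = 24/1001 frames per second.
Time for a 31-frame gap: 31 ÷ (24/1001) = 31031/24 s.

31031/24 seconds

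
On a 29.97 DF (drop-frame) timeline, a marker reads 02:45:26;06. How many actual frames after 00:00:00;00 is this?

297488

As if non-drop at 30 labels/s: (2 × 3600 + 45 × 60 + 26) × 30 + 6 = 297786.
Minute boundaries passed: 165; those not divisible by 10: 165 − 16 = 149; dropped labels = 2 × 149 = 298.
Actual frame index = 297786 − 298 = 297488.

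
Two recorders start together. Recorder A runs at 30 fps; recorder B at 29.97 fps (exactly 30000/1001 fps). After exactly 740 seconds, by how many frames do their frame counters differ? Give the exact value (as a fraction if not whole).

A emits 30 × 740 = 22200 frames; B emits 30000/1001 × 740 = 22200000/1001.
Difference = 22200/1001 frames (≈ 22.1778); B is behind A.

22200/1001 frames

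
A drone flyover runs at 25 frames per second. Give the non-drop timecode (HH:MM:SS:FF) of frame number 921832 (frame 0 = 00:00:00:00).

921832 ÷ 25 = 36873 full seconds, remainder 7 frames.
36873 s = 10 h 14 min 33 s.
Timecode: 10:14:33:07.

10:14:33:07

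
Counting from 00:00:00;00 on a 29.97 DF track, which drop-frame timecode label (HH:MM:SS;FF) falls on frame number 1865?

00:01:02;07

Each 10-minute DF block holds 10 × 60 × 30 − 9 × 2 = 17982 frames. 1865 ÷ 17982 → 0 full blocks, remainder 1865.
Within the partial block the first minute is 1800 frames and each further minute 1798, so 1 further minute boundary passed. Total skipped labels = 18 × 0 + 2 × 1 = 2.
Non-drop label index = 1865 + 2 = 1867; at 30 labels/s that is 00:01:02:07, i.e. DF 00:01:02;07.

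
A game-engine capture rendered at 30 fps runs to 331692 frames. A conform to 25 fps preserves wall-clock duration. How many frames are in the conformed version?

Target frames = source frames × (target rate / source rate) = 331692 × (25)/(30) = 331692 × 5/6 = 276410.

276410 frames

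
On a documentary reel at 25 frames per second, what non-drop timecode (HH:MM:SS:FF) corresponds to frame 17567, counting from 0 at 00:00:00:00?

17567 ÷ 25 = 702 full seconds, remainder 17 frames.
702 s = 0 h 11 min 42 s.
Timecode: 00:11:42:17.

00:11:42:17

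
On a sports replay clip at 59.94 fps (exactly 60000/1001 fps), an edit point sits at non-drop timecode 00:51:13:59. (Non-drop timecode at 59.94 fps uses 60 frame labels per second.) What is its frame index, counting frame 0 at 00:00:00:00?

Total seconds to the label: (0 × 3600 + 51 × 60 + 13) = 3073.
Frame index = 3073 × 60 + 59 = 184439.

184439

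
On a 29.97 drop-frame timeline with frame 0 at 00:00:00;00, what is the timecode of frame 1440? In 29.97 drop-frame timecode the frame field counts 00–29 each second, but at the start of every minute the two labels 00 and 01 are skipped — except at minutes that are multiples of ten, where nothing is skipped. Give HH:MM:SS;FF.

Each 10-minute DF block holds 10 × 60 × 30 − 9 × 2 = 17982 frames. 1440 ÷ 17982 → 0 full blocks, remainder 1440.
Within the partial block the first minute is 1800 frames and each further minute 1798, so 0 further minute boundaries passed. Total skipped labels = 18 × 0 + 2 × 0 = 0.
Non-drop label index = 1440 + 0 = 1440; at 30 labels/s that is 00:00:48:00, i.e. DF 00:00:48;00.

00:00:48;00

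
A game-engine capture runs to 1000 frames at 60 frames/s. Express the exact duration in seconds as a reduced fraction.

50/3 seconds

Running time = 1000 ÷ (60) = 1000 × 1/60 = 50/3 s.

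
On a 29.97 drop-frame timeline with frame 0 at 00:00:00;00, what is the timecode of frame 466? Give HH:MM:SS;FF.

Each 10-minute DF block holds 10 × 60 × 30 − 9 × 2 = 17982 frames. 466 ÷ 17982 → 0 full blocks, remainder 466.
Within the partial block the first minute is 1800 frames and each further minute 1798, so 0 further minute boundaries passed. Total skipped labels = 18 × 0 + 2 × 0 = 0.
Non-drop label index = 466 + 0 = 466; at 30 labels/s that is 00:00:15:16, i.e. DF 00:00:15;16.

00:00:15;16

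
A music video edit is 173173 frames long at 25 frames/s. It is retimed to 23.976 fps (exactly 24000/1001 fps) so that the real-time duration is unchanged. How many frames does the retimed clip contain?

Target frames = source frames × (target rate / source rate) = 173173 × (24000/1001)/(25) = 173173 × 960/1001 = 166080.

166080 frames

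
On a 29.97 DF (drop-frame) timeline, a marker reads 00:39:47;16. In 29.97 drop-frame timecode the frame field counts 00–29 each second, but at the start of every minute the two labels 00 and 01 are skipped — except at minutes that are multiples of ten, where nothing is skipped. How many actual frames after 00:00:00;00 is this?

71554

Complete 10-minute blocks: 3, each 17982 frames → 53946.
Remaining 9 whole minutes in the current block: 1800 + 8 × 1798 = 16184 frames.
Within the current minute: 47 × 30 + 16 − 2 = 1424 (labels ;00/;01 skipped at this minute). Total = 53946 + 16184 + 1424 = 71554.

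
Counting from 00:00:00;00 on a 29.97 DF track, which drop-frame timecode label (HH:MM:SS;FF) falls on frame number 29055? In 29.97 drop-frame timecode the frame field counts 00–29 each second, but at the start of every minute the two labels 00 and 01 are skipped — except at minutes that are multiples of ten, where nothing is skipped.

Ten DF minutes hold 17982 frames, so frame 29055 lies in block 1 (frames 17982–35963) with 11073 frames into that block.
The block's first minute is 1800 frames and the rest 1798 each; 11073 frames reaches minute 6, so 1 × 18 + 6 × 2 = 30 labels have been skipped so far.
Adding those back, label number 29055 + 30 = 29085 at 30 labels/s is 969 s + 15 f = 0 h 16 min 9 s frame 15, i.e. 00:16:09;15.

00:16:09;15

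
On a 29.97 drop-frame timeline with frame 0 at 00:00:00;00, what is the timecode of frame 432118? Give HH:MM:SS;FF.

Ten DF minutes hold 17982 frames, so frame 432118 lies in block 24 (frames 431568–449549) with 550 frames into that block.
The block's first minute is 1800 frames and the rest 1798 each; 550 frames reaches minute 0, so 24 × 18 + 0 × 2 = 432 labels have been skipped so far.
Adding those back, label number 432118 + 432 = 432550 at 30 labels/s is 14418 s + 10 f = 4 h 0 min 18 s frame 10, i.e. 04:00:18;10.

04:00:18;10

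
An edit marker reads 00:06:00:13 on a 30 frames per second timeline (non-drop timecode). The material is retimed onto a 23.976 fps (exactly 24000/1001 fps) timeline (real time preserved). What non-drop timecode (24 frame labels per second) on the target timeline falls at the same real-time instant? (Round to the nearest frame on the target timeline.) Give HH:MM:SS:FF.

Source frame index: (0×3600 + 6×60 + 0) × 30 + 13 = 10813.
Real time: 10813 / (30) = 10813/30 s.
Target frame: (10813/30) × (24000/1001) = 786400/91 ≈ 8641.758 → 8642.
At 24 labels/s: frame 8642 → 00:06:00:02.

00:06:00:02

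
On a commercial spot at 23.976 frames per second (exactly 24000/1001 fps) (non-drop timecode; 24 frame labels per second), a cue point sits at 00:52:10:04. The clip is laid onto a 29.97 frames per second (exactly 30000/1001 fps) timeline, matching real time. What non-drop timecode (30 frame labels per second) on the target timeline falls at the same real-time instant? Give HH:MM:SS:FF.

00:52:10:05

Source frame index: (0×3600 + 52×60 + 10) × 24 + 4 = 75124.
Real time: 75124 / (24000/1001) = 18799781/6000 s.
Target frame: (18799781/6000) × (30000/1001) = 93905.
At 30 labels/s: frame 93905 → 00:52:10:05.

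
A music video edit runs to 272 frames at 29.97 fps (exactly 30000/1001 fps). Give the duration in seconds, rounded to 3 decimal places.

9.076 seconds

Running time = 272 × 1001/30000 = 17017/1875 s ≈ 9.076 s.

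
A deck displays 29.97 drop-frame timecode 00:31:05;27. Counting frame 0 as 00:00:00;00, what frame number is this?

55921

Complete 10-minute blocks: 3, each 17982 frames → 53946.
Remaining 1 whole minute in the current block: 1800 + 0 × 1798 = 1800 frames.
Within the current minute: 5 × 30 + 27 − 2 = 175 (labels ;00/;01 skipped at this minute). Total = 53946 + 1800 + 175 = 55921.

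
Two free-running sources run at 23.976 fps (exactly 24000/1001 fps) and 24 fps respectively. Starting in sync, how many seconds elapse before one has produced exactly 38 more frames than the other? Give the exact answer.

19019/12 seconds

The gap grows by |24 − 24000/1001| = 24/1001 frames per second.
Time for a 38-frame gap: 38 ÷ (24/1001) = 19019/12 s.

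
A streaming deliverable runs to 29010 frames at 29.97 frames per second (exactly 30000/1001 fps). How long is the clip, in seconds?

967.967 seconds

Running time = 29010 / (30000/1001) = 967.967 s.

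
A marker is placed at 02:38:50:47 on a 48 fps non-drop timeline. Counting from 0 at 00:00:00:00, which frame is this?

457487

Total seconds to the label: (2 × 3600 + 38 × 60 + 50) = 9530.
Frame index = 9530 × 48 + 47 = 457487.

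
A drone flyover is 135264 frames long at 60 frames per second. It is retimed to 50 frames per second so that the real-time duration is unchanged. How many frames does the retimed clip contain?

112720 frames

Frames at target rate = 135264 × (50) / (60) = 112720.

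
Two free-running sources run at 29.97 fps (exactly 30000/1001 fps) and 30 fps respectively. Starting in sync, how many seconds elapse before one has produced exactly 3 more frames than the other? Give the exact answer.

100.1 seconds

The gap grows by |30 − 30000/1001| = 30/1001 frames per second.
Time for a 3-frame gap: 3 ÷ (30/1001) = 100.1 s.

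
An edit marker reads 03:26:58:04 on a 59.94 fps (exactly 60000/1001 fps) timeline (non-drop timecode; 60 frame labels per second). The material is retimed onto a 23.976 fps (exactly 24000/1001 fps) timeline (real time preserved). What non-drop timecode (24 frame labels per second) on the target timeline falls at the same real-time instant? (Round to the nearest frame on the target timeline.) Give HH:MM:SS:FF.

Source frame index: (3×3600 + 26×60 + 58) × 60 + 4 = 745084.
Real time: 745084 / (60000/1001) = 186457271/15000 s.
Target frame: (186457271/15000) × (24000/1001) = 1490168/5 ≈ 298033.600 → 298034.
At 24 labels/s: frame 298034 → 03:26:58:02.

03:26:58:02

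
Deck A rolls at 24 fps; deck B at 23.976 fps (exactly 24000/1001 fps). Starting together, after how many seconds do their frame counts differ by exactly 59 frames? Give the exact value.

The gap grows by |24000/1001 − 24| = 24/1001 frames per second.
Time for a 59-frame gap: 59 ÷ (24/1001) = 59059/24 s.

59059/24 seconds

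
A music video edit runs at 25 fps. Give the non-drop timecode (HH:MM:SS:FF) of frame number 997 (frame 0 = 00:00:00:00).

00:00:39:22

997 ÷ 25 = 39 full seconds, remainder 22 frames.
39 s = 0 h 0 min 39 s.
Timecode: 00:00:39:22.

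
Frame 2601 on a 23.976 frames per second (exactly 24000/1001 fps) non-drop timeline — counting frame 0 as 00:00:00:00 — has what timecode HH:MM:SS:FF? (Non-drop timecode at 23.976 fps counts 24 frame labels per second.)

2601 ÷ 24 = 108 full seconds, remainder 9 frames.
108 s = 0 h 1 min 48 s.
Timecode: 00:01:48:09.

00:01:48:09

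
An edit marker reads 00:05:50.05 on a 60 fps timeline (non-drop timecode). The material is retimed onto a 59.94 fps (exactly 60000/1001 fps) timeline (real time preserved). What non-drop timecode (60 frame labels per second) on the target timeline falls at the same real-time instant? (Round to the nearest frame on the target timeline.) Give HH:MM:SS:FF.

Source frame index: (0×3600 + 5×60 + 50) × 60 + 5 = 21005.
Real time: 21005 / (60) = 4201/12 s.
Target frame: (4201/12) × (60000/1001) = 21005000/1001 ≈ 20984.016 → 20984.
At 60 labels/s: frame 20984 → 00:05:49:44.

00:05:49:44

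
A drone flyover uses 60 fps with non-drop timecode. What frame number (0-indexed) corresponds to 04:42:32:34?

1017154

Total seconds to the label: (4 × 3600 + 42 × 60 + 32) = 16952.
Frame index = 16952 × 60 + 34 = 1017154.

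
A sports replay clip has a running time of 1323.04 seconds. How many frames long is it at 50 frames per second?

66152 frames

Frames = 1323.04 × 50 = 66152.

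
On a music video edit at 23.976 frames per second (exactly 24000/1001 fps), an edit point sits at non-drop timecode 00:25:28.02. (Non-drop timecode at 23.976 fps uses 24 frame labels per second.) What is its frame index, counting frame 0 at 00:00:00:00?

frame 36674

Total seconds to the label: (0 × 3600 + 25 × 60 + 28) = 1528.
Frame index = 1528 × 24 + 2 = 36674.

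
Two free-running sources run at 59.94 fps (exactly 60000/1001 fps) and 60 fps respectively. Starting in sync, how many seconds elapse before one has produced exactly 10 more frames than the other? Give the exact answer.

The gap grows by |60 − 60000/1001| = 60/1001 frames per second.
Time for a 10-frame gap: 10 ÷ (60/1001) = 1001/6 s.

1001/6 seconds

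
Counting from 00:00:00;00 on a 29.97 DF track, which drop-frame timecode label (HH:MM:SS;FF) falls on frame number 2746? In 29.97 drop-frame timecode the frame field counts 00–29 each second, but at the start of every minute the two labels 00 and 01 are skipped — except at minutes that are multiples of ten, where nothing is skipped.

Ten DF minutes hold 17982 frames, so frame 2746 lies in block 0 (frames 0–17981) with 2746 frames into that block.
The block's first minute is 1800 frames and the rest 1798 each; 2746 frames reaches minute 1, so 0 × 18 + 1 × 2 = 2 labels have been skipped so far.
Adding those back, label number 2746 + 2 = 2748 at 30 labels/s is 91 s + 18 f = 0 h 1 min 31 s frame 18, i.e. 00:01:31;18.

00:01:31;18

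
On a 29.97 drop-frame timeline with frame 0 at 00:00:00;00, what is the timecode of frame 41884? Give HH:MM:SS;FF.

Ten DF minutes hold 17982 frames, so frame 41884 lies in block 2 (frames 35964–53945) with 5920 frames into that block.
The block's first minute is 1800 frames and the rest 1798 each; 5920 frames reaches minute 3, so 2 × 18 + 3 × 2 = 42 labels have been skipped so far.
Adding those back, label number 41884 + 42 = 41926 at 30 labels/s is 1397 s + 16 f = 0 h 23 min 17 s frame 16, i.e. 00:23:17;16.

00:23:17;16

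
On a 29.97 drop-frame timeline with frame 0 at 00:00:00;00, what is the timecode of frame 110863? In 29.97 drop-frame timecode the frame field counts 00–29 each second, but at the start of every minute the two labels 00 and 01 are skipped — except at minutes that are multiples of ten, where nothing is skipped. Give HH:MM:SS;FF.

01:01:39;03

Each 10-minute DF block holds 10 × 60 × 30 − 9 × 2 = 17982 frames. 110863 ÷ 17982 → 6 full blocks, remainder 2971.
Within the partial block the first minute is 1800 frames and each further minute 1798, so 1 further minute boundary passed. Total skipped labels = 18 × 6 + 2 × 1 = 110.
Non-drop label index = 110863 + 110 = 110973; at 30 labels/s that is 01:01:39:03, i.e. DF 01:01:39;03.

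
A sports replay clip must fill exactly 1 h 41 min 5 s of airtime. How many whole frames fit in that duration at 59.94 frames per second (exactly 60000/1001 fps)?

363536 frames

1 h 41 min 5 s = 6065 s.
Frames = 6065 × 60000/1001 = 363900000/1001 ≈ 363536.4635.
Complete frames: 363536.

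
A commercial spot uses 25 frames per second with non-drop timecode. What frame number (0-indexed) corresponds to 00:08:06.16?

frame 12166

Total seconds to the label: (0 × 3600 + 8 × 60 + 6) = 486.
Frame index = 486 × 25 + 16 = 12166.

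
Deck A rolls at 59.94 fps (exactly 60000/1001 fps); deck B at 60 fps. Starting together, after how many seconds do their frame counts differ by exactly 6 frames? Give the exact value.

The gap grows by |60 − 60000/1001| = 60/1001 frames per second.
Time for a 6-frame gap: 6 ÷ (60/1001) = 100.1 s.

100.1 seconds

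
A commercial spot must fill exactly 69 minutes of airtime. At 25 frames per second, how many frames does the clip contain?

103500 frames

69 min = 4140 s.
Frames = 4140 × 25 = 103500.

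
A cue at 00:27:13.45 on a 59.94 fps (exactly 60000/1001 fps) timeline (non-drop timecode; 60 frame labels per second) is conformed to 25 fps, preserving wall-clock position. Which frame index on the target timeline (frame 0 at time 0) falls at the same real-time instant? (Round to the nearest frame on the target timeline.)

frame 40885

Source frame index: (0×3600 + 27×60 + 13) × 60 + 45 = 98025.
Real time: 98025 / (60000/1001) = 1308307/800 s.
Target frame: (1308307/800) × (25) = 1308307/32 ≈ 40884.594 → 40885.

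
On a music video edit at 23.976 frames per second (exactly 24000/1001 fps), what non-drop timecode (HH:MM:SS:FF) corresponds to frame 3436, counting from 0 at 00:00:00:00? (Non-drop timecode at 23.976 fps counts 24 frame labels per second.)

3436 ÷ 24 = 143 full seconds, remainder 4 frames.
143 s = 0 h 2 min 23 s.
Timecode: 00:02:23:04.

00:02:23:04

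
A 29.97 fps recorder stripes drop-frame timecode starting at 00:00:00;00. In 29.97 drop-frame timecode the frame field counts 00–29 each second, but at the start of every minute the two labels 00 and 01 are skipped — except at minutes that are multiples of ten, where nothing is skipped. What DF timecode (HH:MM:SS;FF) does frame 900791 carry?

08:20:56;11

Each 10-minute DF block holds 10 × 60 × 30 − 9 × 2 = 17982 frames. 900791 ÷ 17982 → 50 full blocks, remainder 1691.
Within the partial block the first minute is 1800 frames and each further minute 1798, so 0 further minute boundaries passed. Total skipped labels = 18 × 50 + 2 × 0 = 900.
Non-drop label index = 900791 + 900 = 901691; at 30 labels/s that is 08:20:56:11, i.e. DF 08:20:56;11.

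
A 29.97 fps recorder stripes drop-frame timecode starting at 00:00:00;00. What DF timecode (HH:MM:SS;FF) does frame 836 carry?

Each 10-minute DF block holds 10 × 60 × 30 − 9 × 2 = 17982 frames. 836 ÷ 17982 → 0 full blocks, remainder 836.
Within the partial block the first minute is 1800 frames and each further minute 1798, so 0 further minute boundaries passed. Total skipped labels = 18 × 0 + 2 × 0 = 0.
Non-drop label index = 836 + 0 = 836; at 30 labels/s that is 00:00:27:26, i.e. DF 00:00:27;26.

00:00:27;26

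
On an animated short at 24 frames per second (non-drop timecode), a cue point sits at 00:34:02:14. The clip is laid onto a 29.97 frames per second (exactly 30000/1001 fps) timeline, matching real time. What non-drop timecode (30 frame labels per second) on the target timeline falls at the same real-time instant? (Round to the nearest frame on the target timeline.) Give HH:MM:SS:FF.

Source frame index: (0×3600 + 34×60 + 2) × 24 + 14 = 49022.
Real time: 49022 / (24) = 24511/12 s.
Target frame: (24511/12) × (30000/1001) = 61277500/1001 ≈ 61216.284 → 61216.
At 30 labels/s: frame 61216 → 00:34:00:16.

00:34:00:16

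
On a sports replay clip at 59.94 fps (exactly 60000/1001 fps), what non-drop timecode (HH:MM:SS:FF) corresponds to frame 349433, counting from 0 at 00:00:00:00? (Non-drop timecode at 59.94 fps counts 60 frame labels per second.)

01:37:03:53

349433 ÷ 60 = 5823 full seconds, remainder 53 frames.
5823 s = 1 h 37 min 3 s.
Timecode: 01:37:03:53.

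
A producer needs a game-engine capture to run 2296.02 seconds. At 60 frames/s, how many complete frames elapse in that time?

137761 frames

Frames = 2296.02 × 60 = 688806/5 ≈ 137761.2000.
Complete frames: 137761.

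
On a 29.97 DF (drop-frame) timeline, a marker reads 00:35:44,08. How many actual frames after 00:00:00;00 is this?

64264

Complete 10-minute blocks: 3, each 17982 frames → 53946.
Remaining 5 whole minutes in the current block: 1800 + 4 × 1798 = 8992 frames.
Within the current minute: 44 × 30 + 8 − 2 = 1326 (labels ;00/;01 skipped at this minute). Total = 53946 + 8992 + 1326 = 64264.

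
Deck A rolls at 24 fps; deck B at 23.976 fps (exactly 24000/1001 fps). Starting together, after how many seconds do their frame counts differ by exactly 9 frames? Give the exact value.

The gap grows by |24000/1001 − 24| = 24/1001 frames per second.
Time for a 9-frame gap: 9 ÷ (24/1001) = 375.375 s.

375.375 seconds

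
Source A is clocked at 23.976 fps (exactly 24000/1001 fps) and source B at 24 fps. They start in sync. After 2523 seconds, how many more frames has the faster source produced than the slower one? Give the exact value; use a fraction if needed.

A emits 24000/1001 × 2523 = 60552000/1001 frames; B emits 24 × 2523 = 60552.
Difference = 60552/1001 frames (≈ 60.4915); B is ahead of A.

60552/1001 frames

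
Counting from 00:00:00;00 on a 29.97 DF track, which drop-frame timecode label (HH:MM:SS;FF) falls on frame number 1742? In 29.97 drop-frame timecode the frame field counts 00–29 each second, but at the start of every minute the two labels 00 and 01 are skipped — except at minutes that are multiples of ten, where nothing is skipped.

Each 10-minute DF block holds 10 × 60 × 30 − 9 × 2 = 17982 frames. 1742 ÷ 17982 → 0 full blocks, remainder 1742.
Within the partial block the first minute is 1800 frames and each further minute 1798, so 0 further minute boundaries passed. Total skipped labels = 18 × 0 + 2 × 0 = 0.
Non-drop label index = 1742 + 0 = 1742; at 30 labels/s that is 00:00:58:02, i.e. DF 00:00:58;02.

00:00:58;02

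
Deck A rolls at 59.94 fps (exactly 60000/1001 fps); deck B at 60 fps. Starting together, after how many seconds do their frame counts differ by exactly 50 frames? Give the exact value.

5005/6 seconds

The gap grows by |60 − 60000/1001| = 60/1001 frames per second.
Time for a 50-frame gap: 50 ÷ (60/1001) = 5005/6 s.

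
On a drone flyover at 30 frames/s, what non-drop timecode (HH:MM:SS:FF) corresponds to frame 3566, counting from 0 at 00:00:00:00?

00:01:58:26

3566 ÷ 30 = 118 full seconds, remainder 26 frames.
118 s = 0 h 1 min 58 s.
Timecode: 00:01:58:26.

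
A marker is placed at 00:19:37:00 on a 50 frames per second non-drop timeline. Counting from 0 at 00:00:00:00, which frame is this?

Total seconds to the label: (0 × 3600 + 19 × 60 + 37) = 1177.
Frame index = 1177 × 50 + 0 = 58850.

frame 58850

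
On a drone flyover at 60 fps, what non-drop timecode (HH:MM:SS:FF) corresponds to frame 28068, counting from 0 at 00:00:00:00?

00:07:47:48

28068 ÷ 60 = 467 full seconds, remainder 48 frames.
467 s = 0 h 7 min 47 s.
Timecode: 00:07:47:48.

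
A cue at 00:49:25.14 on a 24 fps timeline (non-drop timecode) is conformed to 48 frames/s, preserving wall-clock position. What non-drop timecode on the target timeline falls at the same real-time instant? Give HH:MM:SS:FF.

00:49:25:28

Source frame index: (0×3600 + 49×60 + 25) × 24 + 14 = 71174.
Real time: 71174 / (24) = 35587/12 s.
Target frame: (35587/12) × (48) = 142348.
At 48 labels/s: frame 142348 → 00:49:25:28.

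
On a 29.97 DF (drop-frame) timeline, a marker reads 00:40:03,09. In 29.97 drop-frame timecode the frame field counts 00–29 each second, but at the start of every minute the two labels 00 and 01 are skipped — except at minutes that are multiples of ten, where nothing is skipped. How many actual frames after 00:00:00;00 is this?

As if non-drop at 30 labels/s: (0 × 3600 + 40 × 60 + 3) × 30 + 9 = 72099.
Minute boundaries passed: 40; those not divisible by 10: 40 − 4 = 36; dropped labels = 2 × 36 = 72.
Actual frame index = 72099 − 72 = 72027.

72027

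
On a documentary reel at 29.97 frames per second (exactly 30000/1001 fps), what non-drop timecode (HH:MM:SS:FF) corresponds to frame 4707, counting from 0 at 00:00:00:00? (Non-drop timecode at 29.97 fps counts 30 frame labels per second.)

00:02:36:27

4707 ÷ 30 = 156 full seconds, remainder 27 frames.
156 s = 0 h 2 min 36 s.
Timecode: 00:02:36:27.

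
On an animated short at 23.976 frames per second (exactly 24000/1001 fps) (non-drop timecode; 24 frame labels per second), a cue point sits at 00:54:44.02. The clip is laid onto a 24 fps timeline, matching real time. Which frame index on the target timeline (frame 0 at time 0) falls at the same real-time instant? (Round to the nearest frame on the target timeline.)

Source frame index: (0×3600 + 54×60 + 44) × 24 + 2 = 78818.
Real time: 78818 / (24000/1001) = 39448409/12000 s.
Target frame: (39448409/12000) × (24) = 39448409/500 ≈ 78896.818 → 78897.

frame 78897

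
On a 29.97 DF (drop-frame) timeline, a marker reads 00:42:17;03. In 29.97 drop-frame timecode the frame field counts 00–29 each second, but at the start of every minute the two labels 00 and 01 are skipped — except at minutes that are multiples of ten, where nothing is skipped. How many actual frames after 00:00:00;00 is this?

76037

Complete 10-minute blocks: 4, each 17982 frames → 71928.
Remaining 2 whole minutes in the current block: 1800 + 1 × 1798 = 3598 frames.
Within the current minute: 17 × 30 + 3 − 2 = 511 (labels ;00/;01 skipped at this minute). Total = 71928 + 3598 + 511 = 76037.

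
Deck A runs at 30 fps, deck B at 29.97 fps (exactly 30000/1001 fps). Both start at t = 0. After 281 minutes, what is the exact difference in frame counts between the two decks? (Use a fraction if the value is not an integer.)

281 min = 16860 s.
A emits 30 × 16860 = 505800 frames; B emits 30000/1001 × 16860 = 505800000/1001.
Difference = 505800/1001 frames (≈ 505.2947); B is behind A.

505800/1001 frames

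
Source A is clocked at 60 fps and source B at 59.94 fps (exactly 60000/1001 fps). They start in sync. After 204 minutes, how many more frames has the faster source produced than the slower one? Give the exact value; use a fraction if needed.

734400/1001 frames

204 min = 12240 s.
A emits 60 × 12240 = 734400 frames; B emits 60000/1001 × 12240 = 734400000/1001.
Difference = 734400/1001 frames (≈ 733.6663); B is behind A.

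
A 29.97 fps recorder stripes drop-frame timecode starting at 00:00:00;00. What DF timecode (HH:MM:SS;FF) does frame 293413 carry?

Ten DF minutes hold 17982 frames, so frame 293413 lies in block 16 (frames 287712–305693) with 5701 frames into that block.
The block's first minute is 1800 frames and the rest 1798 each; 5701 frames reaches minute 3, so 16 × 18 + 3 × 2 = 294 labels have been skipped so far.
Adding those back, label number 293413 + 294 = 293707 at 30 labels/s is 9790 s + 7 f = 2 h 43 min 10 s frame 7, i.e. 02:43:10;07.

02:43:10;07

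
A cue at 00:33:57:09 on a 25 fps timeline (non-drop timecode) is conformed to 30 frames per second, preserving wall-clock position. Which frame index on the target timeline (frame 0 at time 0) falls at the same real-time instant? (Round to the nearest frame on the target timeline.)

Source frame index: (0×3600 + 33×60 + 57) × 25 + 9 = 50934.
Real time: 50934 / (25) = 50934/25 s.
Target frame: (50934/25) × (30) = 305604/5 ≈ 61120.800 → 61121.

frame 61121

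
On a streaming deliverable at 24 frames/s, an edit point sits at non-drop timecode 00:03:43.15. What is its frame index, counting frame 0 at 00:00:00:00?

Total seconds to the label: (0 × 3600 + 3 × 60 + 43) = 223.
Frame index = 223 × 24 + 15 = 5367.

frame 5367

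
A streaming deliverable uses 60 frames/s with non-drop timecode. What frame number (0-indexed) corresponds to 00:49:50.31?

Total seconds to the label: (0 × 3600 + 49 × 60 + 50) = 2990.
Frame index = 2990 × 60 + 31 = 179431.

frame 179431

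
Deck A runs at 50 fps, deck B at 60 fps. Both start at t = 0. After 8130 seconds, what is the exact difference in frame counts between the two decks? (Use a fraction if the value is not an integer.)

81300 frames

A emits 50 × 8130 = 406500 frames; B emits 60 × 8130 = 487800.
Difference = 81300 frames; B is ahead of A.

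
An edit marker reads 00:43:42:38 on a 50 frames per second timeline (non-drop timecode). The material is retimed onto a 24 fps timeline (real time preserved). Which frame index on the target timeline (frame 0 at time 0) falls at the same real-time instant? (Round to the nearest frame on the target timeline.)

Source frame index: (0×3600 + 43×60 + 42) × 50 + 38 = 131138.
Real time: 131138 / (50) = 65569/25 s.
Target frame: (65569/25) × (24) = 1573656/25 ≈ 62946.240 → 62946.

frame 62946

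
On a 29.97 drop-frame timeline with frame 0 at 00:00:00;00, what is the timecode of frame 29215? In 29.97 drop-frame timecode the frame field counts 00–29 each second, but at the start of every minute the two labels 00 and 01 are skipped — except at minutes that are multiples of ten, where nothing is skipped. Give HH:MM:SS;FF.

00:16:14;25

Ten DF minutes hold 17982 frames, so frame 29215 lies in block 1 (frames 17982–35963) with 11233 frames into that block.
The block's first minute is 1800 frames and the rest 1798 each; 11233 frames reaches minute 6, so 1 × 18 + 6 × 2 = 30 labels have been skipped so far.
Adding those back, label number 29215 + 30 = 29245 at 30 labels/s is 974 s + 25 f = 0 h 16 min 14 s frame 25, i.e. 00:16:14;25.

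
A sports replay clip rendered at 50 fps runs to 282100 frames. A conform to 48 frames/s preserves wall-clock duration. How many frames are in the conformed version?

270816 frames

Target frames = source frames × (target rate / source rate) = 282100 × (48)/(50) = 282100 × 24/25 = 270816.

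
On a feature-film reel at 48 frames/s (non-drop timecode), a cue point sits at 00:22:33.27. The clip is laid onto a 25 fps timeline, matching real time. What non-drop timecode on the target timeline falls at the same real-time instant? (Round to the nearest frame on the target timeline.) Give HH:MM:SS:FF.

Source frame index: (0×3600 + 22×60 + 33) × 48 + 27 = 64971.
Real time: 64971 / (48) = 21657/16 s.
Target frame: (21657/16) × (25) = 541425/16 ≈ 33839.062 → 33839.
At 25 labels/s: frame 33839 → 00:22:33:14.

00:22:33:14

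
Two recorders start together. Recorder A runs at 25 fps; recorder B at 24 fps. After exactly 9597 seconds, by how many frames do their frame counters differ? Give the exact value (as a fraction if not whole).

A emits 25 × 9597 = 239925 frames; B emits 24 × 9597 = 230328.
Difference = 9597 frames; B is behind A.

9597 frames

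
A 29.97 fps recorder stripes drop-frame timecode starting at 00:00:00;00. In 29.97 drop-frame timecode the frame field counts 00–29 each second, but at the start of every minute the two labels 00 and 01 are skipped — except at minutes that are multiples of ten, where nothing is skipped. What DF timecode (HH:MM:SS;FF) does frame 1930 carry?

Each 10-minute DF block holds 10 × 60 × 30 − 9 × 2 = 17982 frames. 1930 ÷ 17982 → 0 full blocks, remainder 1930.
Within the partial block the first minute is 1800 frames and each further minute 1798, so 1 further minute boundary passed. Total skipped labels = 18 × 0 + 2 × 1 = 2.
Non-drop label index = 1930 + 2 = 1932; at 30 labels/s that is 00:01:04:12, i.e. DF 00:01:04;12.

00:01:04;12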